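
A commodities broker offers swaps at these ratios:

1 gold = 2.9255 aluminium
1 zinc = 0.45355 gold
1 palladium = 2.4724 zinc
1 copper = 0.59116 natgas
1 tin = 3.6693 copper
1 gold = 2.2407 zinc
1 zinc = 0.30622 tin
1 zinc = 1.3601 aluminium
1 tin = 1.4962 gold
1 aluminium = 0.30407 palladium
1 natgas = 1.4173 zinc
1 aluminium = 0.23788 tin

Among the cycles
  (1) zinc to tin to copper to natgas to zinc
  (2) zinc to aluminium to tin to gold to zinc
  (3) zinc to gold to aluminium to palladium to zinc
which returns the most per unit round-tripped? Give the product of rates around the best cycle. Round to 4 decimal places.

(1) 0.30622 × 3.6693 × 0.59116 × 1.4173 = 0.94142
(2) 1.3601 × 0.23788 × 1.4962 × 2.2407 = 1.08468
(3) 0.45355 × 2.9255 × 0.30407 × 2.4724 = 0.99751
Highest is cycle (2) at 1.0847 (>1, arbitrage).

1.0847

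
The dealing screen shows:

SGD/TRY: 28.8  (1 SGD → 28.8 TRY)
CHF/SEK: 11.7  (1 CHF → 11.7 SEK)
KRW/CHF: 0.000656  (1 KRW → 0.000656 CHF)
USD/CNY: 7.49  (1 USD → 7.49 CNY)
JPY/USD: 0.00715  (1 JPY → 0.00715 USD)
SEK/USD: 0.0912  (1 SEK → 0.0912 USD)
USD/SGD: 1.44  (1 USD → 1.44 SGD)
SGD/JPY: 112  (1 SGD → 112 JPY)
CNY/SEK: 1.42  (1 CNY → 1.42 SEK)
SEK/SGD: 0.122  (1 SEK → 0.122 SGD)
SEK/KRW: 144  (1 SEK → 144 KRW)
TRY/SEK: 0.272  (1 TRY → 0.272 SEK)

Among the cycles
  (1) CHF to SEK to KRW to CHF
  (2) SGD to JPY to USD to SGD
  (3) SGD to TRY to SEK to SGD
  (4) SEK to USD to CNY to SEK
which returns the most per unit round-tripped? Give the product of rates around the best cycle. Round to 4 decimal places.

1.1532

(1) 11.7 × 144 × 0.000656 = 1.10523
(2) 112 × 0.00715 × 1.44 = 1.15315
(3) 28.8 × 0.272 × 0.122 = 0.95570
(4) 0.0912 × 7.49 × 1.42 = 0.96998
Highest is cycle (2) at 1.1532 (>1, arbitrage).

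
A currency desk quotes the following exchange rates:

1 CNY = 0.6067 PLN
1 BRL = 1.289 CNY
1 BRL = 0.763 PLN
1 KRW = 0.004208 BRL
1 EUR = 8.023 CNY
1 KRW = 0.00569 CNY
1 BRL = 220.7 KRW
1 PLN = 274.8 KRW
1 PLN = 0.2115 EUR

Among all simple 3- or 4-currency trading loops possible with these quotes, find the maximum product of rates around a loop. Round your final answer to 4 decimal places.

1.0295

PLN→EUR→CNY→PLN: 0.2115 × 8.023 × 0.6067 = 1.02949
PLN→KRW→CNY→PLN: 274.8 × 0.00569 × 0.6067 = 0.94864
BRL→CNY→PLN→KRW→BRL: 1.289 × 0.6067 × 274.8 × 0.004208 = 0.90431
BRL→PLN→KRW→BRL: 0.763 × 274.8 × 0.004208 = 0.88230
Maximum is PLN→EUR→CNY→PLN at 1.0295; arbitrage exists.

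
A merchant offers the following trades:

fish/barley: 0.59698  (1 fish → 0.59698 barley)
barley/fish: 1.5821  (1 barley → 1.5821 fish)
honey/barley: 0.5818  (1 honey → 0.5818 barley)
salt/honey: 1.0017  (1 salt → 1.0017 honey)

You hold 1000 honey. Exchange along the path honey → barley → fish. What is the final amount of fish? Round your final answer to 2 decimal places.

920.47

1000 honey × 0.5818 = 581.8 barley
581.8 barley × 1.5821 = 920.46578 fish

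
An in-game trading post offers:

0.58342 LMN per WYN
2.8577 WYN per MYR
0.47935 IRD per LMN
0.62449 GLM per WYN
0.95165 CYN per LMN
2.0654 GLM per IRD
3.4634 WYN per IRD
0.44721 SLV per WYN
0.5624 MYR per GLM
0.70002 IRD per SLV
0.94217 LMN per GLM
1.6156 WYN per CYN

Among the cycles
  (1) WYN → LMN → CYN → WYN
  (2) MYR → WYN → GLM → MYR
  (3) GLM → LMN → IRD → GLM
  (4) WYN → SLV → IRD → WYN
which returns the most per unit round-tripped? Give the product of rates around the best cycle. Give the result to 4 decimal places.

(1) 0.58342 × 0.95165 × 1.6156 = 0.89700
(2) 2.8577 × 0.62449 × 0.5624 = 1.00366
(3) 0.94217 × 0.47935 × 2.0654 = 0.93279
(4) 0.44721 × 0.70002 × 3.4634 = 1.08424
Highest is cycle (4) at 1.0842 (>1, arbitrage).

1.0842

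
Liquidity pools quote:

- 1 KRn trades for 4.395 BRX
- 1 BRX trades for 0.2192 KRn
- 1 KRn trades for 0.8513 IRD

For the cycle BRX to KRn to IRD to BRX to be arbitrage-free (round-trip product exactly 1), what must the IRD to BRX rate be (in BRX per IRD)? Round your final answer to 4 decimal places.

Known legs of the cycle: 0.2192 × 0.8513 = 0.18660496
For no arbitrage the full-cycle product must be 1, so the missing rate is 1 / 0.18660496 ≈ 5.358914.

5.3589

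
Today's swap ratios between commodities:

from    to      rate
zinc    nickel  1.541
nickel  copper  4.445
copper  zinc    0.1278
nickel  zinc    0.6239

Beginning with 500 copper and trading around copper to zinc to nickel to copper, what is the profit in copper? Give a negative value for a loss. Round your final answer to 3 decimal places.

500 copper × 0.1278 = 63.9 zinc
63.9 zinc × 1.541 = 98.4699 nickel
98.4699 nickel × 4.445 = 437.6987055 copper
Net change: 437.6987055 − 500 = -62.3012945 copper

-62.301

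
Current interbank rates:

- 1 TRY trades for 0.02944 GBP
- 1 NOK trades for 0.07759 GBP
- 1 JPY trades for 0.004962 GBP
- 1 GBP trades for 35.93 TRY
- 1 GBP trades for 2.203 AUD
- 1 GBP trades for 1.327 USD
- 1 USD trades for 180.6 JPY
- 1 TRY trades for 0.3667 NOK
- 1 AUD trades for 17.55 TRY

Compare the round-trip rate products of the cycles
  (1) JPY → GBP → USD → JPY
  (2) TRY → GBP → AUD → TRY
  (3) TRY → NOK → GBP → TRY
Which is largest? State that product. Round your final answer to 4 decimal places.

1.1892

(1) 0.004962 × 1.327 × 180.6 = 1.18917
(2) 0.02944 × 2.203 × 17.55 = 1.13823
(3) 0.3667 × 0.07759 × 35.93 = 1.02229
Highest is cycle (1) at 1.1892 (>1, arbitrage).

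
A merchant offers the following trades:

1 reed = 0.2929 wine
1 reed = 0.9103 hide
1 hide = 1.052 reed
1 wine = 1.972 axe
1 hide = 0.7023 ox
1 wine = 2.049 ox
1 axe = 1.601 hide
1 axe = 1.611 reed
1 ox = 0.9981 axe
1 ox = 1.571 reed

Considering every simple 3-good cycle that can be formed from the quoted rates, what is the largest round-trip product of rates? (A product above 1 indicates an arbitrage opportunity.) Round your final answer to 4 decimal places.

1.1222

axe→hide→ox→axe: 1.601 × 0.7023 × 0.9981 = 1.12225
reed→hide→ox→reed: 0.9103 × 0.7023 × 1.571 = 1.00435
reed→wine→ox→reed: 0.2929 × 2.049 × 1.571 = 0.94284
reed→wine→axe→reed: 0.2929 × 1.972 × 1.611 = 0.93051
Maximum is axe→hide→ox→axe at 1.1222; arbitrage exists.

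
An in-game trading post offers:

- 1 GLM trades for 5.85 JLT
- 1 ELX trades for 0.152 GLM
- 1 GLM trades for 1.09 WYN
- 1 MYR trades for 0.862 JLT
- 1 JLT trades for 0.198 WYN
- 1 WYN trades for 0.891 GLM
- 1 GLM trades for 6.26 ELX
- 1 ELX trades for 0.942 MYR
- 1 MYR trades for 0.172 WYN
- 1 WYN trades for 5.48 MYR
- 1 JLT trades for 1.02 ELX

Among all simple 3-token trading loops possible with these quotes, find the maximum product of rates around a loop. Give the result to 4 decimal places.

1.0320

GLM→JLT→WYN→GLM: 5.85 × 0.198 × 0.891 = 1.03205
JLT→WYN→MYR→JLT: 0.198 × 5.48 × 0.862 = 0.93530
GLM→JLT→ELX→GLM: 5.85 × 1.02 × 0.152 = 0.90698
ELX→MYR→JLT→ELX: 0.942 × 0.862 × 1.02 = 0.82824
Maximum is GLM→JLT→WYN→GLM at 1.0320; arbitrage exists.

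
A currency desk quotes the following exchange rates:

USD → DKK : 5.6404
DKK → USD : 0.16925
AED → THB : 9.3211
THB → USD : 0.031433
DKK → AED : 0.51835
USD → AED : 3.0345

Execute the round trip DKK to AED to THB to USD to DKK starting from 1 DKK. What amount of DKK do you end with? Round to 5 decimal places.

1 DKK × 0.51835 = 0.51835 AED
0.51835 AED × 9.3211 = 4.831592185 THB
4.831592185 THB × 0.031433 = 0.151871437151105 USD
0.151871437151105 USD × 5.6404 = 0.856615654107092642 DKK

0.85662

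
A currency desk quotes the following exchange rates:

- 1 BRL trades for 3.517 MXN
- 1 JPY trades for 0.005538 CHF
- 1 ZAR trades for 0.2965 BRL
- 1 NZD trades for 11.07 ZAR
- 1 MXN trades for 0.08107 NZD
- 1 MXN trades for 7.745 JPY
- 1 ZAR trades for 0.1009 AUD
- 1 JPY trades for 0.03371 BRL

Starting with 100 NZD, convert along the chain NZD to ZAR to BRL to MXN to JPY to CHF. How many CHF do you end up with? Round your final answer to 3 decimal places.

49.513

100 NZD × 11.07 = 1107 ZAR
1107 ZAR × 0.2965 = 328.2255 BRL
328.2255 BRL × 3.517 = 1154.3690835 MXN
1154.3690835 MXN × 7.745 = 8940.5885517075 JPY
8940.5885517075 JPY × 0.005538 = 49.512979399356135 CHF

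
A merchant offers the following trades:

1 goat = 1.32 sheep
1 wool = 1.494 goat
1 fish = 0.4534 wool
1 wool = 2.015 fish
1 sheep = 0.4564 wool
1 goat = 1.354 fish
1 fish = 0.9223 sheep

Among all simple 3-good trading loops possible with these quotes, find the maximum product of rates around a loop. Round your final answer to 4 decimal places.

wool→goat→fish→wool: 1.494 × 1.354 × 0.4534 = 0.91717
wool→goat→sheep→wool: 1.494 × 1.32 × 0.4564 = 0.90006
wool→fish→sheep→wool: 2.015 × 0.9223 × 0.4564 = 0.84819
Maximum is wool→goat→fish→wool at 0.9172; no arbitrage — every cycle loses value.

0.9172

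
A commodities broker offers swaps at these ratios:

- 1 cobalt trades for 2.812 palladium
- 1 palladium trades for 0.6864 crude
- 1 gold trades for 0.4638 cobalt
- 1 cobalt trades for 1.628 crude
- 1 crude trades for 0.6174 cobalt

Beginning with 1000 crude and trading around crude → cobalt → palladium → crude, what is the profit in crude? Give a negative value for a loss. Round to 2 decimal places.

191.68

1000 crude × 0.6174 = 617.4 cobalt
617.4 cobalt × 2.812 = 1736.1288 palladium
1736.1288 palladium × 0.6864 = 1191.67880832 crude
Net change: 1191.67880832 − 1000 = 191.67880832 crude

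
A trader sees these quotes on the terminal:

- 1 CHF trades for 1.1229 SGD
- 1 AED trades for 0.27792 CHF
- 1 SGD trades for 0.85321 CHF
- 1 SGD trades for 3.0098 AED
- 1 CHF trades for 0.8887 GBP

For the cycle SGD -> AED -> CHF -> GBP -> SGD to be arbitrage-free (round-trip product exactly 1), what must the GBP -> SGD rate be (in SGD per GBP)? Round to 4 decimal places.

Known legs of the cycle: 3.0098 × 0.27792 × 0.8887 = 0.7433829895392
For no arbitrage the full-cycle product must be 1, so the missing rate is 1 / 0.7433829895392 ≈ 1.345202.

1.3452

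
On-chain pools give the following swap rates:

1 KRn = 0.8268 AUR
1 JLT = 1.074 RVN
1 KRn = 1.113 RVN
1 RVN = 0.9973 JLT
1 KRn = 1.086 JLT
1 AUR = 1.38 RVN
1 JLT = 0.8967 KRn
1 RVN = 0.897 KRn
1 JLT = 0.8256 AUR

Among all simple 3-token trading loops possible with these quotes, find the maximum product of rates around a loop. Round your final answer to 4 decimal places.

1.1363

JLT→AUR→RVN→JLT: 0.8256 × 1.38 × 0.9973 = 1.13625
JLT→RVN→KRn→JLT: 1.074 × 0.897 × 1.086 = 1.04623
AUR→RVN→KRn→AUR: 1.38 × 0.897 × 0.8268 = 1.02346
JLT→KRn→RVN→JLT: 0.8967 × 1.113 × 0.9973 = 0.99533
Maximum is JLT→AUR→RVN→JLT at 1.1363; arbitrage exists.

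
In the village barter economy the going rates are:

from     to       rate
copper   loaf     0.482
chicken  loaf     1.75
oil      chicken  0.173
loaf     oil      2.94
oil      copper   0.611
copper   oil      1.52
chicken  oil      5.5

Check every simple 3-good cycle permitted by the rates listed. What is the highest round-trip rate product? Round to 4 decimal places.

0.8901

oil→chicken→loaf→oil: 0.173 × 1.75 × 2.94 = 0.89009
oil→copper→loaf→oil: 0.611 × 0.482 × 2.94 = 0.86584
Maximum is oil→chicken→loaf→oil at 0.8901; no arbitrage — every cycle loses value.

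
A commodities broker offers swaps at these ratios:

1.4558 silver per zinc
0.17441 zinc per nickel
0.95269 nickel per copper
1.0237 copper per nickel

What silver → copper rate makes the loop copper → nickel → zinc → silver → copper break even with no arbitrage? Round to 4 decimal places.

4.1340

Known legs of the cycle: 0.95269 × 0.17441 × 1.4558 = 0.24189378144982
For no arbitrage the full-cycle product must be 1, so the missing rate is 1 / 0.24189378144982 ≈ 4.134046.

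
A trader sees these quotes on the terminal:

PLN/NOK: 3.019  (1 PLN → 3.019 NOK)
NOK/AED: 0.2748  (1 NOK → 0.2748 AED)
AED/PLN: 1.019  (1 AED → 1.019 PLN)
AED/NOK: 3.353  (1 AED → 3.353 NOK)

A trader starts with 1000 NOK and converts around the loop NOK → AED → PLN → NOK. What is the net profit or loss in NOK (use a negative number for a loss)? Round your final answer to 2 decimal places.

-154.62

1000 NOK × 0.2748 = 274.8 AED
274.8 AED × 1.019 = 280.0212 PLN
280.0212 PLN × 3.019 = 845.3840028 NOK
Net change: 845.3840028 − 1000 = -154.6159972 NOK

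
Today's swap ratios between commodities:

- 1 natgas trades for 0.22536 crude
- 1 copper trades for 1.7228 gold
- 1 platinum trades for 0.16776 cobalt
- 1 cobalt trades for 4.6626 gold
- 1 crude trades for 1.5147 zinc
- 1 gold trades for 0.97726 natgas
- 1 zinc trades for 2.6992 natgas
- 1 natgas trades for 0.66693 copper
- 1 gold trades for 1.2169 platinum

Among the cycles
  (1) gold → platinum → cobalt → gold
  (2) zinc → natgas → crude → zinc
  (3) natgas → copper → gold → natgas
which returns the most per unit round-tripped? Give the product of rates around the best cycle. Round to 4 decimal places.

(1) 1.2169 × 0.16776 × 4.6626 = 0.95186
(2) 2.6992 × 0.22536 × 1.5147 = 0.92138
(3) 0.66693 × 1.7228 × 0.97726 = 1.12286
Highest is cycle (3) at 1.1229 (>1, arbitrage).

1.1229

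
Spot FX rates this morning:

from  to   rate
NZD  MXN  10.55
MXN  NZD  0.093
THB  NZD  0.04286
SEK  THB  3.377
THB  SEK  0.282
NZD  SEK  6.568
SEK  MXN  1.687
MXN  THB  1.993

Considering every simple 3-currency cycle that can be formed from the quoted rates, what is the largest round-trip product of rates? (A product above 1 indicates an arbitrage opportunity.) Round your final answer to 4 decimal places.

1.0305

NZD→SEK→MXN→NZD: 6.568 × 1.687 × 0.093 = 1.03046
NZD→SEK→THB→NZD: 6.568 × 3.377 × 0.04286 = 0.95064
MXN→THB→SEK→MXN: 1.993 × 0.282 × 1.687 = 0.94814
NZD→MXN→THB→NZD: 10.55 × 1.993 × 0.04286 = 0.90118
Maximum is NZD→SEK→MXN→NZD at 1.0305; arbitrage exists.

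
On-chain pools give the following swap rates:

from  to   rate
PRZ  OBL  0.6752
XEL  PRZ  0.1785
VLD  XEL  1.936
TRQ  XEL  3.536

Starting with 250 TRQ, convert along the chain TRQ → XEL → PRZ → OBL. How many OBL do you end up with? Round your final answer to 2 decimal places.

106.54

250 TRQ × 3.536 = 884 XEL
884 XEL × 0.1785 = 157.794 PRZ
157.794 PRZ × 0.6752 = 106.5425088 OBL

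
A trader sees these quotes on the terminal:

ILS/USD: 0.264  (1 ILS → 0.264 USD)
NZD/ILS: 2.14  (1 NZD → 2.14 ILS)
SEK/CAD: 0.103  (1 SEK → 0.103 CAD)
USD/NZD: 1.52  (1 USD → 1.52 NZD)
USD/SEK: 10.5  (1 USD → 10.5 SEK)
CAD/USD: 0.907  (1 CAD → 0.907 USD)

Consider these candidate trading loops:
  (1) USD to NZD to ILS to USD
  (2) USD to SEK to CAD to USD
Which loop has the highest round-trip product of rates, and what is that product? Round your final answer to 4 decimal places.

(1) 1.52 × 2.14 × 0.264 = 0.85874
(2) 10.5 × 0.103 × 0.907 = 0.98092
Highest is cycle (2) at 0.9809 (≤1, no arbitrage).

0.9809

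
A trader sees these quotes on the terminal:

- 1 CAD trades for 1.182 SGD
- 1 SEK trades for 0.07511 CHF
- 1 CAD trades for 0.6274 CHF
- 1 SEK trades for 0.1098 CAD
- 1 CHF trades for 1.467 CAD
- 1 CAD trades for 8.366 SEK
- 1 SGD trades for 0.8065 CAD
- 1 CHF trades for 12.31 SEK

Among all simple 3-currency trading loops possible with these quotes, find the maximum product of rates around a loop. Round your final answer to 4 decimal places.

CHF→CAD→SEK→CHF: 1.467 × 8.366 × 0.07511 = 0.92182
CHF→SEK→CAD→CHF: 12.31 × 0.1098 × 0.6274 = 0.84802
Maximum is CHF→CAD→SEK→CHF at 0.9218; no arbitrage — every cycle loses value.

0.9218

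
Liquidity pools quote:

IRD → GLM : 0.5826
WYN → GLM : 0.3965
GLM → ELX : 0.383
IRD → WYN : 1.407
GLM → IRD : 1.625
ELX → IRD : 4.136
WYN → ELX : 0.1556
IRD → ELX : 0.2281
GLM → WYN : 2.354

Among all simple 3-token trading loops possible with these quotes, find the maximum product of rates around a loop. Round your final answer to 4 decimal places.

0.9229

IRD→GLM→ELX→IRD: 0.5826 × 0.383 × 4.136 = 0.92289
WYN→GLM→IRD→WYN: 0.3965 × 1.625 × 1.407 = 0.90655
WYN→ELX→IRD→WYN: 0.1556 × 4.136 × 1.407 = 0.90549
Maximum is IRD→GLM→ELX→IRD at 0.9229; no arbitrage — every cycle loses value.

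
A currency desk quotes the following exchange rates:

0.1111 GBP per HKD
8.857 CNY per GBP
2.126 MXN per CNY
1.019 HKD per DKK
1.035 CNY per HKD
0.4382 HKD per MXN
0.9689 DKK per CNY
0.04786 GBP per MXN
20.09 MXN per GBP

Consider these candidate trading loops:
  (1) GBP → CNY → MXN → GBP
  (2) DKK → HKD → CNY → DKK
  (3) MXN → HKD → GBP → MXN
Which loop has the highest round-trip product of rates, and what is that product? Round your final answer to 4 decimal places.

(1) 8.857 × 2.126 × 0.04786 = 0.90120
(2) 1.019 × 1.035 × 0.9689 = 1.02186
(3) 0.4382 × 0.1111 × 20.09 = 0.97806
Highest is cycle (2) at 1.0219 (>1, arbitrage).

1.0219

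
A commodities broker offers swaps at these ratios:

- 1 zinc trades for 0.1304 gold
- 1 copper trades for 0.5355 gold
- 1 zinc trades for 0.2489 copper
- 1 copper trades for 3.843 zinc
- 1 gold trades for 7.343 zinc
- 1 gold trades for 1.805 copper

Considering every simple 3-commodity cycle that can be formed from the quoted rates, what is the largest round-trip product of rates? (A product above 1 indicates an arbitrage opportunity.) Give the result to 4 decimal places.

0.9787

copper→gold→zinc→copper: 0.5355 × 7.343 × 0.2489 = 0.97872
copper→zinc→gold→copper: 3.843 × 0.1304 × 1.805 = 0.90453
Maximum is copper→gold→zinc→copper at 0.9787; no arbitrage — every cycle loses value.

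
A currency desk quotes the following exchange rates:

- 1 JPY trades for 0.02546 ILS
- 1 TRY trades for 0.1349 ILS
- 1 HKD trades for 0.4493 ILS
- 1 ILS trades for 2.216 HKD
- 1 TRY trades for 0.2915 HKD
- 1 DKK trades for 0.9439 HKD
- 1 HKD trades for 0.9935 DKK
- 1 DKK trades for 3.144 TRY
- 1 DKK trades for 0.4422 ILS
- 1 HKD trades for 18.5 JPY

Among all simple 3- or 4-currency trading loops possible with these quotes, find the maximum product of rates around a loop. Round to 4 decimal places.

1.0438

JPY→ILS→HKD→JPY: 0.02546 × 2.216 × 18.5 = 1.04376
HKD→DKK→ILS→HKD: 0.9935 × 0.4422 × 2.216 = 0.97355
HKD→DKK→TRY→ILS→HKD: 0.9935 × 3.144 × 0.1349 × 2.216 = 0.93375
HKD→DKK→TRY→HKD: 0.9935 × 3.144 × 0.2915 = 0.91052
Maximum is JPY→ILS→HKD→JPY at 1.0438; arbitrage exists.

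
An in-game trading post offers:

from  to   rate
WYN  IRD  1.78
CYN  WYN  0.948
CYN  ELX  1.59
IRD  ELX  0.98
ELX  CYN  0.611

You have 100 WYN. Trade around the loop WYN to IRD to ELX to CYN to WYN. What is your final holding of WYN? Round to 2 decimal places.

101.04

100 WYN × 1.78 = 178 IRD
178 IRD × 0.98 = 174.44 ELX
174.44 ELX × 0.611 = 106.58284 CYN
106.58284 CYN × 0.948 = 101.04053232 WYN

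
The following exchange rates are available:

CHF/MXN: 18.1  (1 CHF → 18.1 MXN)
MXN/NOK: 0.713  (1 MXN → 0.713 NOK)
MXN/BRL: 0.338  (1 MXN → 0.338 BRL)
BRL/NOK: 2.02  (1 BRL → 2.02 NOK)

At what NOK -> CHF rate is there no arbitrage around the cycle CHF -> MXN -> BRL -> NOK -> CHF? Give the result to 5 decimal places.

Known legs of the cycle: 18.1 × 0.338 × 2.02 = 12.357956
For no arbitrage the full-cycle product must be 1, so the missing rate is 1 / 12.357956 ≈ 0.0809195.

0.08092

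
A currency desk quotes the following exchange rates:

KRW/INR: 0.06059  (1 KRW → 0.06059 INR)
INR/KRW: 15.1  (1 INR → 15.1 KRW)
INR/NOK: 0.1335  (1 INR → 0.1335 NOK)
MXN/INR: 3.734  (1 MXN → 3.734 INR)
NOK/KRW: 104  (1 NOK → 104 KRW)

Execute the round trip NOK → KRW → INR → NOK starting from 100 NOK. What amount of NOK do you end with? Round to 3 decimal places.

84.123

100 NOK × 104 = 10400 KRW
10400 KRW × 0.06059 = 630.136 INR
630.136 INR × 0.1335 = 84.123156 NOK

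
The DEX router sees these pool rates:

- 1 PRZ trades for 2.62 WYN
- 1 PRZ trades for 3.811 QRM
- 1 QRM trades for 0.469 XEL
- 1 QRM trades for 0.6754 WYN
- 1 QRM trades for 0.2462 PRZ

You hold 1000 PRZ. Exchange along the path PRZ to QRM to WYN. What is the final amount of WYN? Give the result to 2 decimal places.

1000 PRZ × 3.811 = 3811 QRM
3811 QRM × 0.6754 = 2573.9494 WYN

2573.95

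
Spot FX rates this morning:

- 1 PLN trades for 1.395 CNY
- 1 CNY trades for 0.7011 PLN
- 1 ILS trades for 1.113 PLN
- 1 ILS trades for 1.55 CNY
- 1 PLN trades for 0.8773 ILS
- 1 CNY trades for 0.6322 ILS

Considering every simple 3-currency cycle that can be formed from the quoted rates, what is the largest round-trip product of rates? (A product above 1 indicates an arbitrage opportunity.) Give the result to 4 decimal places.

0.9816

ILS→PLN→CNY→ILS: 1.113 × 1.395 × 0.6322 = 0.98158
ILS→CNY→PLN→ILS: 1.55 × 0.7011 × 0.8773 = 0.95337
Maximum is ILS→PLN→CNY→ILS at 0.9816; no arbitrage — every cycle loses value.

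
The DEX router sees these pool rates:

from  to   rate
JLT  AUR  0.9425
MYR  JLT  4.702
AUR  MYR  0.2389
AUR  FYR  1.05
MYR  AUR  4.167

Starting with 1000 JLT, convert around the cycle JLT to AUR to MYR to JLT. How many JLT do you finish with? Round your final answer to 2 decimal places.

1000 JLT × 0.9425 = 942.5 AUR
942.5 AUR × 0.2389 = 225.16325 MYR
225.16325 MYR × 4.702 = 1058.7176015 JLT

1058.72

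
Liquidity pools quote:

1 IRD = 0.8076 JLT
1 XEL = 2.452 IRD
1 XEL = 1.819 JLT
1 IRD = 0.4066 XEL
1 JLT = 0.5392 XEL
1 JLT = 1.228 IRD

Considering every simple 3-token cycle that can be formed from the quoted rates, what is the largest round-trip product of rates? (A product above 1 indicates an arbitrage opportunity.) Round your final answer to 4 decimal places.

1.0677

JLT→XEL→IRD→JLT: 0.5392 × 2.452 × 0.8076 = 1.06774
JLT→IRD→XEL→JLT: 1.228 × 0.4066 × 1.819 = 0.90824
Maximum is JLT→XEL→IRD→JLT at 1.0677; arbitrage exists.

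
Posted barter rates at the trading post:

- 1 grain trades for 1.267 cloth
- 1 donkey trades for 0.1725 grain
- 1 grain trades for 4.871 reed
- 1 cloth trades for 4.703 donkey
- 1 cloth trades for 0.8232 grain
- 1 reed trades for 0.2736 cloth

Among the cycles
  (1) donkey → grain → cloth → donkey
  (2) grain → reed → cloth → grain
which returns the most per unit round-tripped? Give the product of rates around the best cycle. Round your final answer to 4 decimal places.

1.0971

(1) 0.1725 × 1.267 × 4.703 = 1.02788
(2) 4.871 × 0.2736 × 0.8232 = 1.09708
Highest is cycle (2) at 1.0971 (>1, arbitrage).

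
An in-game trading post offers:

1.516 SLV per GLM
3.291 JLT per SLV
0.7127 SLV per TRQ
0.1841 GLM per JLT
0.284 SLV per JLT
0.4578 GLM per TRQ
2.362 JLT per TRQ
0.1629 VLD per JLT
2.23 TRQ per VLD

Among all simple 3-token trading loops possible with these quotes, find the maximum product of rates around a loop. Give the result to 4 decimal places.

SLV→JLT→GLM→SLV: 3.291 × 0.1841 × 1.516 = 0.91850
VLD→TRQ→JLT→VLD: 2.23 × 2.362 × 0.1629 = 0.85804
Maximum is SLV→JLT→GLM→SLV at 0.9185; no arbitrage — every cycle loses value.

0.9185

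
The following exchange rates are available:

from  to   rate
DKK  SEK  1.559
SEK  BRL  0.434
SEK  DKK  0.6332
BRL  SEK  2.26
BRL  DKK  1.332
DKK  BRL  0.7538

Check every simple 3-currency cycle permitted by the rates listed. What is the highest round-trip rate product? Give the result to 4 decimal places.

SEK→DKK→BRL→SEK: 0.6332 × 0.7538 × 2.26 = 1.07871
SEK→BRL→DKK→SEK: 0.434 × 1.332 × 1.559 = 0.90124
Maximum is SEK→DKK→BRL→SEK at 1.0787; arbitrage exists.

1.0787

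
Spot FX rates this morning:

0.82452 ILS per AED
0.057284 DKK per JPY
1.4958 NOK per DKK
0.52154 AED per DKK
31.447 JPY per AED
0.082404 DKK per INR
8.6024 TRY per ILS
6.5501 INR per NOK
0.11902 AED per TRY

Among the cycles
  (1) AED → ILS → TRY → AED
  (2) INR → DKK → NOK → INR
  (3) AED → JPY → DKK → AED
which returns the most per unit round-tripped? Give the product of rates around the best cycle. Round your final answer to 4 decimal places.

0.9395

(1) 0.82452 × 8.6024 × 0.11902 = 0.84419
(2) 0.082404 × 1.4958 × 6.5501 = 0.80736
(3) 31.447 × 0.057284 × 0.52154 = 0.93951
Highest is cycle (3) at 0.9395 (≤1, no arbitrage).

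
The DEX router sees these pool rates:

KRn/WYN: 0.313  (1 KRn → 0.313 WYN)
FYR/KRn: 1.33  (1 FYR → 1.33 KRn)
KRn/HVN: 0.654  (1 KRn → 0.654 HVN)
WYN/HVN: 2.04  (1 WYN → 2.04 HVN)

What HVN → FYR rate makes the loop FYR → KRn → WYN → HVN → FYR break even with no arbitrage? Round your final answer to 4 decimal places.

1.1775

Known legs of the cycle: 1.33 × 0.313 × 2.04 = 0.8492316
For no arbitrage the full-cycle product must be 1, so the missing rate is 1 / 0.8492316 ≈ 1.177535.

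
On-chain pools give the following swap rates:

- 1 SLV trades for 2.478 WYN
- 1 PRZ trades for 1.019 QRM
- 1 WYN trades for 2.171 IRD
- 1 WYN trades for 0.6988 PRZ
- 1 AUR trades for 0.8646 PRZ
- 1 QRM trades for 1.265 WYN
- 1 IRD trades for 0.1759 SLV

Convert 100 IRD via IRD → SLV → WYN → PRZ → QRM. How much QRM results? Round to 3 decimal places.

31.038

100 IRD × 0.1759 = 17.59 SLV
17.59 SLV × 2.478 = 43.58802 WYN
43.58802 WYN × 0.6988 = 30.459308376 PRZ
30.459308376 PRZ × 1.019 = 31.038035235144 QRM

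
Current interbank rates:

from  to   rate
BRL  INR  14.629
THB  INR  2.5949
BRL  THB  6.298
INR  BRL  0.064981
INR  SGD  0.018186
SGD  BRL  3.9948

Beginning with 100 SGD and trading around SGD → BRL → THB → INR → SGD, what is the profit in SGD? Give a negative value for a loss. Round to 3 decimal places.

100 SGD × 3.9948 = 399.48 BRL
399.48 BRL × 6.298 = 2515.92504 THB
2515.92504 THB × 2.5949 = 6528.573886296 INR
6528.573886296 INR × 0.018186 = 118.728644696179056 SGD
Net change: 118.728644696179056 − 100 = 18.728644696179056 SGD

18.729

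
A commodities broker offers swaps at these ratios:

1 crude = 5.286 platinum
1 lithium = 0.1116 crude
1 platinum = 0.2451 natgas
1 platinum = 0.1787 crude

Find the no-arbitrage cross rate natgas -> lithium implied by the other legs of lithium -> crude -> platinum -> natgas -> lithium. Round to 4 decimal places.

6.9162

Known legs of the cycle: 0.1116 × 5.286 × 0.2451 = 0.14458880376
For no arbitrage the full-cycle product must be 1, so the missing rate is 1 / 0.14458880376 ≈ 6.916165.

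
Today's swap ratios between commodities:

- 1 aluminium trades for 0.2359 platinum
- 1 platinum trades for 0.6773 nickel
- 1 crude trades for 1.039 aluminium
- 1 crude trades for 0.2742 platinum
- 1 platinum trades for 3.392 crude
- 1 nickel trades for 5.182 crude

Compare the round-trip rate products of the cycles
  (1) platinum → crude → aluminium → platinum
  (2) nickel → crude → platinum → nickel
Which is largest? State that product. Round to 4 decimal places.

0.9624

(1) 3.392 × 1.039 × 0.2359 = 0.83138
(2) 5.182 × 0.2742 × 0.6773 = 0.96238
Highest is cycle (2) at 0.9624 (≤1, no arbitrage).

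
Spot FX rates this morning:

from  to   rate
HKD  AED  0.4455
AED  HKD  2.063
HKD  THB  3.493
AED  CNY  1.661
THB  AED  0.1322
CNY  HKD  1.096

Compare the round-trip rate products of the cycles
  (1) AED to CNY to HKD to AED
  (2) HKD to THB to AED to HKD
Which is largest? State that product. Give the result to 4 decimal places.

0.9526

(1) 1.661 × 1.096 × 0.4455 = 0.81101
(2) 3.493 × 0.1322 × 2.063 = 0.95264
Highest is cycle (2) at 0.9526 (≤1, no arbitrage).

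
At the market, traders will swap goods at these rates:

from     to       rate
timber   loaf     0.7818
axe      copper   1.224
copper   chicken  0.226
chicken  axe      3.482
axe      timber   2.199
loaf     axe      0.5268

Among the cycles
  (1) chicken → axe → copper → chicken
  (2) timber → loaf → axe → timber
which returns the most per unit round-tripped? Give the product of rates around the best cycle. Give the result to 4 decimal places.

0.9632

(1) 3.482 × 1.224 × 0.226 = 0.96320
(2) 0.7818 × 0.5268 × 2.199 = 0.90566
Highest is cycle (1) at 0.9632 (≤1, no arbitrage).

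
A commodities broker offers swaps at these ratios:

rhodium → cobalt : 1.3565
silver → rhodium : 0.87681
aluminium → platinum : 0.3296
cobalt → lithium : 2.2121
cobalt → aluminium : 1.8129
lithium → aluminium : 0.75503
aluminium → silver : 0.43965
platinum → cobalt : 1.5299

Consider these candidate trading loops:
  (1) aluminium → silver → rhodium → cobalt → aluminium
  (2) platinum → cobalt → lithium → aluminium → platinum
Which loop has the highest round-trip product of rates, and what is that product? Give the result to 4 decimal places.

0.9480

(1) 0.43965 × 0.87681 × 1.3565 × 1.8129 = 0.94800
(2) 1.5299 × 2.2121 × 0.75503 × 0.3296 = 0.84221
Highest is cycle (1) at 0.9480 (≤1, no arbitrage).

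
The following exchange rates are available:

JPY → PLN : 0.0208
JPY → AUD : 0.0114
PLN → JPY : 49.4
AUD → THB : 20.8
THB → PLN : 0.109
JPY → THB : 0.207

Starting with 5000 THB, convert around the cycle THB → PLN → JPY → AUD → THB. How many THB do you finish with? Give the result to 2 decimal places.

5000 THB × 0.109 = 545 PLN
545 PLN × 49.4 = 26923 JPY
26923 JPY × 0.0114 = 306.9222 AUD
306.9222 AUD × 20.8 = 6383.98176 THB

6383.98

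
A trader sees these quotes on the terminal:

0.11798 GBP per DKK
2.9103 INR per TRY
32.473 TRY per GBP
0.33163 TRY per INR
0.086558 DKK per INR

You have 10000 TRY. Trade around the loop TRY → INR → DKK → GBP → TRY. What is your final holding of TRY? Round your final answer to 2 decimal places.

9651.08

10000 TRY × 2.9103 = 29103 INR
29103 INR × 0.086558 = 2519.097474 DKK
2519.097474 DKK × 0.11798 = 297.20311998252 GBP
297.20311998252 GBP × 32.473 = 9651.07691519237196 TRY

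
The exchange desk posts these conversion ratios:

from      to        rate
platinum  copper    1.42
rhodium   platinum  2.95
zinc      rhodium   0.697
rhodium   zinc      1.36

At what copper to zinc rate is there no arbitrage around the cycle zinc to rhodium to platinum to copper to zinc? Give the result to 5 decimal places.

0.34250

Known legs of the cycle: 0.697 × 2.95 × 1.42 = 2.919733
For no arbitrage the full-cycle product must be 1, so the missing rate is 1 / 2.919733 ≈ 0.3424971.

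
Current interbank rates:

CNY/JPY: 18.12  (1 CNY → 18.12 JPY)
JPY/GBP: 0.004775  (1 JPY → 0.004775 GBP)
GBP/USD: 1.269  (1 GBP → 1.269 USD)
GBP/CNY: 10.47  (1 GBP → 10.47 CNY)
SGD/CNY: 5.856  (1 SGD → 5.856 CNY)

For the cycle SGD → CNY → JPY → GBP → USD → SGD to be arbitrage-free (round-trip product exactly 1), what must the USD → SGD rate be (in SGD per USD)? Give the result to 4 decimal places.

1.5553

Known legs of the cycle: 5.856 × 18.12 × 0.004775 × 1.269 = 0.642975255072
For no arbitrage the full-cycle product must be 1, so the missing rate is 1 / 0.642975255072 ≈ 1.555270.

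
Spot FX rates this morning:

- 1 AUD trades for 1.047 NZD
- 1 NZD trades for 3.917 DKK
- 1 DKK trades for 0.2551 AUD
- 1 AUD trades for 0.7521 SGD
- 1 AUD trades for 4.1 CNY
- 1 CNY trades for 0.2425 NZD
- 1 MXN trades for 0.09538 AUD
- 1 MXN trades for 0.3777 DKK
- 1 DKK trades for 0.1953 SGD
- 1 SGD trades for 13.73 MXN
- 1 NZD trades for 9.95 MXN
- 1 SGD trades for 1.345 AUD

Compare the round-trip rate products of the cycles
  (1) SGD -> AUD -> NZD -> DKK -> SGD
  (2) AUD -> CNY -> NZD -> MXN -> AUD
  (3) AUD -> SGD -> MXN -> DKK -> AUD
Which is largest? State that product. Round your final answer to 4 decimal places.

1.0773

(1) 1.345 × 1.047 × 3.917 × 0.1953 = 1.07727
(2) 4.1 × 0.2425 × 9.95 × 0.09538 = 0.94357
(3) 0.7521 × 13.73 × 0.3777 × 0.2551 = 0.99496
Highest is cycle (1) at 1.0773 (>1, arbitrage).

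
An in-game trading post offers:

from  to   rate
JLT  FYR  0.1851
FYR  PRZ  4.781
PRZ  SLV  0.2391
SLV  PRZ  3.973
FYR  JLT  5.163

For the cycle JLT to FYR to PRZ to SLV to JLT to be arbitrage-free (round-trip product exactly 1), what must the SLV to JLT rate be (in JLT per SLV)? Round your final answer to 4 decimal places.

Known legs of the cycle: 0.1851 × 4.781 × 0.2391 = 0.21159467721
For no arbitrage the full-cycle product must be 1, so the missing rate is 1 / 0.21159467721 ≈ 4.726017.

4.7260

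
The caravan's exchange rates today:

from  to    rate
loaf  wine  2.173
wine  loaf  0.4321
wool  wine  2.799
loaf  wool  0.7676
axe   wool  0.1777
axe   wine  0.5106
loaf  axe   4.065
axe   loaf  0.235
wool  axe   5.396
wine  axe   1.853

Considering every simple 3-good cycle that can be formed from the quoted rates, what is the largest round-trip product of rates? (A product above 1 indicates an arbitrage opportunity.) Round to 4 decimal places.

loaf→wool→axe→loaf: 0.7676 × 5.396 × 0.235 = 0.97336
wine→axe→loaf→wine: 1.853 × 0.235 × 2.173 = 0.94624
wine→loaf→wool→wine: 0.4321 × 0.7676 × 2.799 = 0.92837
wine→axe→wool→wine: 1.853 × 0.1777 × 2.799 = 0.92165
wine→loaf→axe→wine: 0.4321 × 4.065 × 0.5106 = 0.89686
Maximum is loaf→wool→axe→loaf at 0.9734; no arbitrage — every cycle loses value.

0.9734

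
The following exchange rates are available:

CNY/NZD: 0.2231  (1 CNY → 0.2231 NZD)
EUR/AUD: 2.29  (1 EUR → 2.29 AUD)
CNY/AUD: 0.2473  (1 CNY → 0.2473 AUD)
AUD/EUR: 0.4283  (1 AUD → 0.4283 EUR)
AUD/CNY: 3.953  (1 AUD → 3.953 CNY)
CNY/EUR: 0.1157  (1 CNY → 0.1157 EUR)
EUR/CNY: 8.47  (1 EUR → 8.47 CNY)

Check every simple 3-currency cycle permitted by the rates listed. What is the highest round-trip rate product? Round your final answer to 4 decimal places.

1.0474

EUR→AUD→CNY→EUR: 2.29 × 3.953 × 0.1157 = 1.04736
EUR→CNY→AUD→EUR: 8.47 × 0.2473 × 0.4283 = 0.89713
Maximum is EUR→AUD→CNY→EUR at 1.0474; arbitrage exists.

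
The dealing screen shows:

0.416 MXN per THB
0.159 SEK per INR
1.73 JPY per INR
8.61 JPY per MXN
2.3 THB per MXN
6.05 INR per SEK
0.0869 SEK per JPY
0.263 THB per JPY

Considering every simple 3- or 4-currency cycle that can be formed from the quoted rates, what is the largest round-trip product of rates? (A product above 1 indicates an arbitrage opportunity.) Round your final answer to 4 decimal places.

JPY→THB→MXN→JPY: 0.263 × 0.416 × 8.61 = 0.94200
JPY→SEK→INR→JPY: 0.0869 × 6.05 × 1.73 = 0.90954
Maximum is JPY→THB→MXN→JPY at 0.9420; no arbitrage — every cycle loses value.

0.9420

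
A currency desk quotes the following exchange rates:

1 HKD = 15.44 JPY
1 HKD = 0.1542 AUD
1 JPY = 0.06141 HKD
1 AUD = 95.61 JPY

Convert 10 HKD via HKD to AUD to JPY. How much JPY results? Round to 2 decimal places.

10 HKD × 0.1542 = 1.542 AUD
1.542 AUD × 95.61 = 147.43062 JPY

147.43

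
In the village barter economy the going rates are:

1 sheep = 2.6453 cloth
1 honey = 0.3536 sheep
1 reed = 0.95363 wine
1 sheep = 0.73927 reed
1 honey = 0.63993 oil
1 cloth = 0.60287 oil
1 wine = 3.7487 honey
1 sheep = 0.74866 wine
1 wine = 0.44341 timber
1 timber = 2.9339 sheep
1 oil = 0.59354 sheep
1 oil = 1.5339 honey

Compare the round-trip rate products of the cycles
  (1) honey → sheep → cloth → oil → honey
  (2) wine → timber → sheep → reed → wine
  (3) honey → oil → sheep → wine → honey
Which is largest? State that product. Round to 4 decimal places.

(1) 0.3536 × 2.6453 × 0.60287 × 1.5339 = 0.86498
(2) 0.44341 × 2.9339 × 0.73927 × 0.95363 = 0.91714
(3) 0.63993 × 0.59354 × 0.74866 × 3.7487 = 1.06598
Highest is cycle (3) at 1.0660 (>1, arbitrage).

1.0660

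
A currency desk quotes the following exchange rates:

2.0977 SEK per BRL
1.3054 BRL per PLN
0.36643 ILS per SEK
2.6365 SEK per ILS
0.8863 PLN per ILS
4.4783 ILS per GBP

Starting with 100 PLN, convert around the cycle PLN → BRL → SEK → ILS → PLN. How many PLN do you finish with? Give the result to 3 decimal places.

100 PLN × 1.3054 = 130.54 BRL
130.54 BRL × 2.0977 = 273.833758 SEK
273.833758 SEK × 0.36643 = 100.34090394394 ILS
100.34090394394 ILS × 0.8863 = 88.932143165514022 PLN

88.932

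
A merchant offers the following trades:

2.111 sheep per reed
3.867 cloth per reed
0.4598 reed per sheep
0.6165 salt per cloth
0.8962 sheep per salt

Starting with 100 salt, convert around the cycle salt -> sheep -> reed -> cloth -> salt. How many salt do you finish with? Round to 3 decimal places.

98.238

100 salt × 0.8962 = 89.62 sheep
89.62 sheep × 0.4598 = 41.207276 reed
41.207276 reed × 3.867 = 159.348536292 cloth
159.348536292 cloth × 0.6165 = 98.238372624018 salt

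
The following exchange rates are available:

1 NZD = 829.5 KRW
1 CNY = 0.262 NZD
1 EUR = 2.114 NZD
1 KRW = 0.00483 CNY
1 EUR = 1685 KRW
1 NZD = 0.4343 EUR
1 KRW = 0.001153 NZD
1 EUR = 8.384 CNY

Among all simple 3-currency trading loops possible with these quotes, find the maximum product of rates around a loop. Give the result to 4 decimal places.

1.0497

NZD→KRW→CNY→NZD: 829.5 × 0.00483 × 0.262 = 1.04970
NZD→EUR→CNY→NZD: 0.4343 × 8.384 × 0.262 = 0.95399
NZD→EUR→KRW→NZD: 0.4343 × 1685 × 0.001153 = 0.84376
Maximum is NZD→KRW→CNY→NZD at 1.0497; arbitrage exists.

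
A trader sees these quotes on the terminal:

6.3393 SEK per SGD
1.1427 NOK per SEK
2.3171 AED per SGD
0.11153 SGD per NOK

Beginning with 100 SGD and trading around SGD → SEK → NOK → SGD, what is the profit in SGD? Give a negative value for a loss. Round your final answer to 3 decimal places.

100 SGD × 6.3393 = 633.93 SEK
633.93 SEK × 1.1427 = 724.391811 NOK
724.391811 NOK × 0.11153 = 80.79141868083 SGD
Net change: 80.79141868083 − 100 = -19.20858131917 SGD

-19.209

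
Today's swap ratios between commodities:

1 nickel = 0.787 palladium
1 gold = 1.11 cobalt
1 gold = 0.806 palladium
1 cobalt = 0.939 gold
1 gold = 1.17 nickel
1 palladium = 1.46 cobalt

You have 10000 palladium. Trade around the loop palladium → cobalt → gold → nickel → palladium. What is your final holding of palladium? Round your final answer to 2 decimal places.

10000 palladium × 1.46 = 14600 cobalt
14600 cobalt × 0.939 = 13709.4 gold
13709.4 gold × 1.17 = 16039.998 nickel
16039.998 nickel × 0.787 = 12623.478426 palladium

12623.48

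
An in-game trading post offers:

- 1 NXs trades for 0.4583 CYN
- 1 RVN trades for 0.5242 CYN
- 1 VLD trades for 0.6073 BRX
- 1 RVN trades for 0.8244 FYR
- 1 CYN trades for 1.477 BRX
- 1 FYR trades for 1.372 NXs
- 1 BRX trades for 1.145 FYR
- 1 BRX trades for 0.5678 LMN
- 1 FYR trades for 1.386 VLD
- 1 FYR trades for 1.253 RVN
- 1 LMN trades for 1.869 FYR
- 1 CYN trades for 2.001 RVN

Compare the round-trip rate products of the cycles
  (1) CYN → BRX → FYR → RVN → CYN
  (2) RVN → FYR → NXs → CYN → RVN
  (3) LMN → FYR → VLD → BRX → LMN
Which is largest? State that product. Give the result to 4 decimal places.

1.1108

(1) 1.477 × 1.145 × 1.253 × 0.5242 = 1.11080
(2) 0.8244 × 1.372 × 0.4583 × 2.001 = 1.03726
(3) 1.869 × 1.386 × 0.6073 × 0.5678 = 0.89325
Highest is cycle (1) at 1.1108 (>1, arbitrage).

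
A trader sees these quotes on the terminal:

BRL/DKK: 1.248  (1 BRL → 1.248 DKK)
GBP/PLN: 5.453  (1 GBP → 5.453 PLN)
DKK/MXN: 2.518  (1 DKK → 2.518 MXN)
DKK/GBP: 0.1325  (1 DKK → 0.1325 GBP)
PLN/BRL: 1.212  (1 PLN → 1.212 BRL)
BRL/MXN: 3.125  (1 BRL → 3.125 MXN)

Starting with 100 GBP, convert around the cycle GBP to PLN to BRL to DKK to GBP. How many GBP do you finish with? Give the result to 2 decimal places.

109.29

100 GBP × 5.453 = 545.3 PLN
545.3 PLN × 1.212 = 660.9036 BRL
660.9036 BRL × 1.248 = 824.8076928 DKK
824.8076928 DKK × 0.1325 = 109.287019296 GBP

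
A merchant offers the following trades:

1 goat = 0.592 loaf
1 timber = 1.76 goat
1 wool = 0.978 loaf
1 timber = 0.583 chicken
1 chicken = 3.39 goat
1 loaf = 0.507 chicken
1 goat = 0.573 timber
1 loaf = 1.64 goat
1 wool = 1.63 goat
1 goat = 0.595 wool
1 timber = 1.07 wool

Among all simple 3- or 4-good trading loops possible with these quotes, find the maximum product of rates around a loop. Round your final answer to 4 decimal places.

chicken→goat→timber→chicken: 3.39 × 0.573 × 0.583 = 1.13246
chicken→goat→loaf→chicken: 3.39 × 0.592 × 0.507 = 1.01749
chicken→goat→wool→loaf→chicken: 3.39 × 0.595 × 0.978 × 0.507 = 1.00015
timber→wool→goat→timber: 1.07 × 1.63 × 0.573 = 0.99937
timber→wool→loaf→goat→timber: 1.07 × 0.978 × 1.64 × 0.573 = 0.98338
loaf→goat→wool→loaf: 1.64 × 0.595 × 0.978 = 0.95433
Maximum is chicken→goat→timber→chicken at 1.1325; arbitrage exists.

1.1325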